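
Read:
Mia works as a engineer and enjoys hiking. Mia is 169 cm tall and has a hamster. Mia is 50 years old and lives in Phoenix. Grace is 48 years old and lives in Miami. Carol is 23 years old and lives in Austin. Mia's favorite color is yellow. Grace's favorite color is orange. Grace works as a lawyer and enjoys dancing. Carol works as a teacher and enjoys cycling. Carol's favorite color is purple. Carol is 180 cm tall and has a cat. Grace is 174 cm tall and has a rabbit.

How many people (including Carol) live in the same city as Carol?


Carol lives in Austin. Count = 1

1


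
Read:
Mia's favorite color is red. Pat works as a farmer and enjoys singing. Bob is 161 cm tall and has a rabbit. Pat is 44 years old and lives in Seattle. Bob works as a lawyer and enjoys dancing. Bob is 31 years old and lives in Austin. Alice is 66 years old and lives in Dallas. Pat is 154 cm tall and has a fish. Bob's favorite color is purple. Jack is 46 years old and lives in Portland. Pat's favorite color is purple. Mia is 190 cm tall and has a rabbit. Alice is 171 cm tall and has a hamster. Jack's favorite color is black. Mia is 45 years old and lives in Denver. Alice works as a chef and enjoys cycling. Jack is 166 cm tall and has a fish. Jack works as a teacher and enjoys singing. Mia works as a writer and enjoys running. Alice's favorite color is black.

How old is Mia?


Mia is 45 years old

45


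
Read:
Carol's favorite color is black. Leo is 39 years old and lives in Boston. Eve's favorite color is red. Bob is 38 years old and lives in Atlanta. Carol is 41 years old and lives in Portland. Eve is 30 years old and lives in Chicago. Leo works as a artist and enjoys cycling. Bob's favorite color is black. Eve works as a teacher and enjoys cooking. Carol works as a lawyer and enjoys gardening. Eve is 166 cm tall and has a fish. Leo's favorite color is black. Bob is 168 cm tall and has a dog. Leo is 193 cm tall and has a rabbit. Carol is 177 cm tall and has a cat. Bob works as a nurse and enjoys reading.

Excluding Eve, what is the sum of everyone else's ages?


Sum (excluding Eve): 118

118


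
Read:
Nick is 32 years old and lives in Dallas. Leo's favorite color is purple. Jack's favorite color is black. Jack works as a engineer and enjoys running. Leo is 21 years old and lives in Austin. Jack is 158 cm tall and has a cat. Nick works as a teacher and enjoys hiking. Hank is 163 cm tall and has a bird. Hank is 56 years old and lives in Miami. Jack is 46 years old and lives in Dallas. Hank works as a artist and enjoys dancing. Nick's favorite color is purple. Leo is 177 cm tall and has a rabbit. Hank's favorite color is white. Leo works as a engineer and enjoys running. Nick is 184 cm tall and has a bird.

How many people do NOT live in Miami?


Not in Miami: 3

3


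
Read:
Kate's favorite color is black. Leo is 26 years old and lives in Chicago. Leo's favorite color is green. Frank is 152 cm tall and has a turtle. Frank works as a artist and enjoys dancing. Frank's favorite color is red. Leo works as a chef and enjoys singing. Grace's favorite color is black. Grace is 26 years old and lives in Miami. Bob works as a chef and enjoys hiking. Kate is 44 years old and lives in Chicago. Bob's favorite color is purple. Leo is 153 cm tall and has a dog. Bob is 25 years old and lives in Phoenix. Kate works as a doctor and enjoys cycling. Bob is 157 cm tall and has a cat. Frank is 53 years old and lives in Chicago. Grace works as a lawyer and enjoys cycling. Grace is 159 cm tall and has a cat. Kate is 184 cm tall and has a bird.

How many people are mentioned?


People: Frank, Leo, Kate, Bob, Grace. Count = 5

5


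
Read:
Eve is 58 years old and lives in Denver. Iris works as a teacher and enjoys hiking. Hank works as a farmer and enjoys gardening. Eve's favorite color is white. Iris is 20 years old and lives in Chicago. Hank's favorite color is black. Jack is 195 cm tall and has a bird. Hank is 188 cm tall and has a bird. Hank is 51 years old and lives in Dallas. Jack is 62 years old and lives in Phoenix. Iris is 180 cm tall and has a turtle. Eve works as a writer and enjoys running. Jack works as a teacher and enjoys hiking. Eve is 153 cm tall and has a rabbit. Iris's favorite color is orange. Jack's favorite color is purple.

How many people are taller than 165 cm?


Taller than 165: 3

3


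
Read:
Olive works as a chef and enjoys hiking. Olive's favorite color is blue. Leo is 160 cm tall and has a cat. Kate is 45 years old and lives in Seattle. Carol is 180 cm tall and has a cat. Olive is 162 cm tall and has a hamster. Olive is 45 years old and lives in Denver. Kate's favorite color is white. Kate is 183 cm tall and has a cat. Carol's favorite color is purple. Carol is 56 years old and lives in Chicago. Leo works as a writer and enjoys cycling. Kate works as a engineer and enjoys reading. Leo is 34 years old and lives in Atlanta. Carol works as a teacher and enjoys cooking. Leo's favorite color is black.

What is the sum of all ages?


45+56+45+34 = 180

180


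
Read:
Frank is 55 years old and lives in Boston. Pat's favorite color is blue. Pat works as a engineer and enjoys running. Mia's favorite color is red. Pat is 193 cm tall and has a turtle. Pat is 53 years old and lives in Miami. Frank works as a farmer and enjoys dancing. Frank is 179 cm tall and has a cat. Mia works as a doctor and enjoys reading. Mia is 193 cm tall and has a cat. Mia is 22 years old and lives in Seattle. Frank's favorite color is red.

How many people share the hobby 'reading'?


Count: 1

1


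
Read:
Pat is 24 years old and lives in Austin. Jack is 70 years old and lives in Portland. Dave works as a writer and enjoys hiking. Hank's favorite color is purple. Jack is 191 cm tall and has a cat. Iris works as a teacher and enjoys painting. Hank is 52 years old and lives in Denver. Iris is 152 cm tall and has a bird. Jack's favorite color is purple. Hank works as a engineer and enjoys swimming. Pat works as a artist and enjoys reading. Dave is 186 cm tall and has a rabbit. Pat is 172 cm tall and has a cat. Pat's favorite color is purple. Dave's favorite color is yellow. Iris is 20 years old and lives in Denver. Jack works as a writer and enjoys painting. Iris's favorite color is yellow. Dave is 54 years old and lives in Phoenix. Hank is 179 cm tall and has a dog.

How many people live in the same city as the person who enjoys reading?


Person with hobby reading is Pat, city Austin. Count = 1

1


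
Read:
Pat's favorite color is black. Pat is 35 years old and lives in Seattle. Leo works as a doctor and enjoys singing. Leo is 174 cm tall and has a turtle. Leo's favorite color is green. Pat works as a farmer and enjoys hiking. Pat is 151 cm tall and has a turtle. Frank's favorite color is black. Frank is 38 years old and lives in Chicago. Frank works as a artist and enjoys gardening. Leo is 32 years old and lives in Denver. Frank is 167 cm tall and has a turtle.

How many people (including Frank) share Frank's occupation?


Frank is a artist. Count = 1

1


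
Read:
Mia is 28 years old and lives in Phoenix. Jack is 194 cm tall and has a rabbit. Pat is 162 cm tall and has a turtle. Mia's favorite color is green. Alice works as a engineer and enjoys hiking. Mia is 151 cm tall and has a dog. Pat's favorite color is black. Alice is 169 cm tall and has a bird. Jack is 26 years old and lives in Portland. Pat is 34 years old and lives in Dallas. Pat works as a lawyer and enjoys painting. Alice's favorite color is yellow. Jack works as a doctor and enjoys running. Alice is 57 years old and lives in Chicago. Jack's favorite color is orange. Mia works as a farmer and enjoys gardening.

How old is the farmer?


The farmer is Mia, age 28

28


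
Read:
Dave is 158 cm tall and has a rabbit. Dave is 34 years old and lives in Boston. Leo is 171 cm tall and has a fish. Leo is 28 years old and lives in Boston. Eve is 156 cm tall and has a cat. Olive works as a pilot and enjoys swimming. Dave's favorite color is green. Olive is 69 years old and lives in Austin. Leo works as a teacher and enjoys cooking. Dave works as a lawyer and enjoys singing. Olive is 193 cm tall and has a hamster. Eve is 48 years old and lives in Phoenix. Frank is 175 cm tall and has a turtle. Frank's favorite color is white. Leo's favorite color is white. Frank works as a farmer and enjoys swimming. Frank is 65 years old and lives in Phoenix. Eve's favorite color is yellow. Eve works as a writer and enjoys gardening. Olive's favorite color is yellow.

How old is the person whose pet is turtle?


Person with pet=turtle is Frank, age 65

65


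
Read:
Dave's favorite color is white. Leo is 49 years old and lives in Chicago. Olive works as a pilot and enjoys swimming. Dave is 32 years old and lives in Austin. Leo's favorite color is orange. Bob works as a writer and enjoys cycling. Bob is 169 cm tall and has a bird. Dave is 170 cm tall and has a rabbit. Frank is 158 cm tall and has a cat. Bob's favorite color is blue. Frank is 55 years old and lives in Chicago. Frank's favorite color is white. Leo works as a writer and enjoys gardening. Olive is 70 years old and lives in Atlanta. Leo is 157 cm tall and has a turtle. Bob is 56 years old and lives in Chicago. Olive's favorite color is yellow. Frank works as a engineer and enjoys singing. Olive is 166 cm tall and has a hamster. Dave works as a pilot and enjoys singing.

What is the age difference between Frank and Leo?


|55 - 49| = 6

6


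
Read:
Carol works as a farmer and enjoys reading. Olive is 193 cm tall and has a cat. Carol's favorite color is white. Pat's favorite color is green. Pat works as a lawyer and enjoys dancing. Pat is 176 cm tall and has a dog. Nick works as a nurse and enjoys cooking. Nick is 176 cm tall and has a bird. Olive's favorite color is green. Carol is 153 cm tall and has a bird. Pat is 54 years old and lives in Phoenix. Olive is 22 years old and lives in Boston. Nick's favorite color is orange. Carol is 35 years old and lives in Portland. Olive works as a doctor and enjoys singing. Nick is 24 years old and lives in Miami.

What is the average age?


Sum=135, n=4, avg=33.75

33.75


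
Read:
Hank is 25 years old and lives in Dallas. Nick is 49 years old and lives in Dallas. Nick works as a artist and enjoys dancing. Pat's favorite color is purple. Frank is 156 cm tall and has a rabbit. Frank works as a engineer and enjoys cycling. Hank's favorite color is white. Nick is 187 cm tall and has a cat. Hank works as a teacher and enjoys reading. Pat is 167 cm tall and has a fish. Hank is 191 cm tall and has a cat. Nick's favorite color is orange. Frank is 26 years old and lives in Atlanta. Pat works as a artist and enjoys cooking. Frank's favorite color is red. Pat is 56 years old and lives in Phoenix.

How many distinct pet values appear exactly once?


Unique pet values: 2

2


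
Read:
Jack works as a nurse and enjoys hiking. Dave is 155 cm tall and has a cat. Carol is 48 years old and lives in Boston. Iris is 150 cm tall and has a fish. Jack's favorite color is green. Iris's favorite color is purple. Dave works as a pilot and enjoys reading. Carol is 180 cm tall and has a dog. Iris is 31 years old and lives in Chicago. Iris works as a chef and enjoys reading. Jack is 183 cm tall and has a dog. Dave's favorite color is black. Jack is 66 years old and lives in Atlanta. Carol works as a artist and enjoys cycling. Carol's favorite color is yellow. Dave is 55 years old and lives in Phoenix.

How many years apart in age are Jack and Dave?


66 vs 55, diff = 11

11


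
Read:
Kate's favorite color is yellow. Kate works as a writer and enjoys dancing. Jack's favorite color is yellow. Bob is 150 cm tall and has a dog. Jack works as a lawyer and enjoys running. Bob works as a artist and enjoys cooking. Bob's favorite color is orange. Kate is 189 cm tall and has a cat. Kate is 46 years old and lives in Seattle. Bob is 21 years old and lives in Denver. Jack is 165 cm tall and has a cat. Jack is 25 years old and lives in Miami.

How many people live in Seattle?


Count in Seattle: 1

1


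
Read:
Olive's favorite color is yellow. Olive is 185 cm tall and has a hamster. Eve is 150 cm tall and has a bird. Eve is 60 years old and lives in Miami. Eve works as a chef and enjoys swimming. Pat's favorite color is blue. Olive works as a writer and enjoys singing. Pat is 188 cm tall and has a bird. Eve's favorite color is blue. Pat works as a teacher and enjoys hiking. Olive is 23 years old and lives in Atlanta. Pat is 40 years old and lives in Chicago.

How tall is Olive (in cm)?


Olive is 185 cm tall

185


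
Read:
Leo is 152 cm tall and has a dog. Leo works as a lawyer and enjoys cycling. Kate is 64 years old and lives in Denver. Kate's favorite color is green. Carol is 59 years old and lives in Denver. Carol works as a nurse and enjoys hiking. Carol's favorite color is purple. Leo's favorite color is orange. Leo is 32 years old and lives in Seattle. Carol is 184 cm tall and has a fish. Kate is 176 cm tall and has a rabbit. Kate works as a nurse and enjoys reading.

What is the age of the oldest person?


Oldest: Kate at 64

64


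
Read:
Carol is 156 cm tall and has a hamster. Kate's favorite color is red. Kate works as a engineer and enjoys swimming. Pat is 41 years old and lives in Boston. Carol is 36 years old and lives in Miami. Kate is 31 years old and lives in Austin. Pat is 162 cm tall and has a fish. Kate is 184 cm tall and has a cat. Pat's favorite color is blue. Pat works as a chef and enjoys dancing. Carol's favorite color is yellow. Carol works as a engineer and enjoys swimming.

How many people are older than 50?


Filter: 0

0


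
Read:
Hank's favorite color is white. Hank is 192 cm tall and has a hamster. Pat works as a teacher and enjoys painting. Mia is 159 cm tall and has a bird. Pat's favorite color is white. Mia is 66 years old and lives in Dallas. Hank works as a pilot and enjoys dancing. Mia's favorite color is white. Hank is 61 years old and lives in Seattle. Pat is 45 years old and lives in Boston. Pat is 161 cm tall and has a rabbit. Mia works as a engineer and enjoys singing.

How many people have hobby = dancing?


Count: 1

1


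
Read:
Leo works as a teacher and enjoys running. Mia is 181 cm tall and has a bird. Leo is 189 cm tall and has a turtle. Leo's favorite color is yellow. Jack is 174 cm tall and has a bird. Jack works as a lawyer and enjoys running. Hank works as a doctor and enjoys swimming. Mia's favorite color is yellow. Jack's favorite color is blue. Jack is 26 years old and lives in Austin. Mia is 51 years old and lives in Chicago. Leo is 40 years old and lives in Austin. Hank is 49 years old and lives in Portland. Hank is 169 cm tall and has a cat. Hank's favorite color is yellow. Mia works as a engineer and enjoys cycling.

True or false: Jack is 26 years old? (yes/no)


Jack is actually 26. yes

yes


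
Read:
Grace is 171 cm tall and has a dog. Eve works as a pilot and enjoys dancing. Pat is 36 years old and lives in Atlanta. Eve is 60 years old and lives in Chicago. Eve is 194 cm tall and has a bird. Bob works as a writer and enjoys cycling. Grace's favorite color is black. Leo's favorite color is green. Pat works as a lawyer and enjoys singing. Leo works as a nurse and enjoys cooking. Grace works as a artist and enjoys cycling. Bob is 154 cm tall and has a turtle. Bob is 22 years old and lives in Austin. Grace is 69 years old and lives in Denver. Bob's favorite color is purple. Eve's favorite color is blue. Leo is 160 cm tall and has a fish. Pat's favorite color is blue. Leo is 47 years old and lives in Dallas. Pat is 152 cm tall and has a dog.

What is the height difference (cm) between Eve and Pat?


|194 - 152| = 42

42


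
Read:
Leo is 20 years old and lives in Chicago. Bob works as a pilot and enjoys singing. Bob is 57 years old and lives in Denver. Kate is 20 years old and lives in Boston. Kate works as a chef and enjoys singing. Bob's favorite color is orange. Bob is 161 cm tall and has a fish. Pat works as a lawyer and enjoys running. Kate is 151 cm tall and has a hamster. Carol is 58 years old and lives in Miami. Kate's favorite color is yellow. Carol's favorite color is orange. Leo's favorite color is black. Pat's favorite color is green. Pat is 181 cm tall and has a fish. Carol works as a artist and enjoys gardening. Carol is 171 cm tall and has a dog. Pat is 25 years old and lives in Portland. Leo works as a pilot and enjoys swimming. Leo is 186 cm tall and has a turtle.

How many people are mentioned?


People: Pat, Bob, Carol, Kate, Leo. Count = 5

5


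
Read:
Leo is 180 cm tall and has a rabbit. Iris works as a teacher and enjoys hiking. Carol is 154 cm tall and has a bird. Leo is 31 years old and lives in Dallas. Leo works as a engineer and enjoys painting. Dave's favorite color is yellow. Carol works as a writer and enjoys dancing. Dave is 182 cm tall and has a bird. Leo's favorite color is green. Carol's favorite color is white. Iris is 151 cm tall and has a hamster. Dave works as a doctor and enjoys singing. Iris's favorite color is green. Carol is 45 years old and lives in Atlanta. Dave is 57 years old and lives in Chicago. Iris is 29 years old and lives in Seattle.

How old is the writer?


The writer is Carol, age 45

45


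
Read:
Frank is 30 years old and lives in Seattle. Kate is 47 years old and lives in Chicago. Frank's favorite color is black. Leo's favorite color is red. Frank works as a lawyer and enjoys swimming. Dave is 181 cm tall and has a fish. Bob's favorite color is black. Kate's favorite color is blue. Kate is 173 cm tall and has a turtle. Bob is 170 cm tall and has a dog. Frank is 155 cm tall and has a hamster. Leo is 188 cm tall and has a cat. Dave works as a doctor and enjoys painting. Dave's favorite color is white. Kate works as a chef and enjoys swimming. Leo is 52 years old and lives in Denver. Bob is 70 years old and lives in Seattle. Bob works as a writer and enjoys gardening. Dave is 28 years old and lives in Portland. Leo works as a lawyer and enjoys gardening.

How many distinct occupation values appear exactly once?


Unique occupation values: 3

3


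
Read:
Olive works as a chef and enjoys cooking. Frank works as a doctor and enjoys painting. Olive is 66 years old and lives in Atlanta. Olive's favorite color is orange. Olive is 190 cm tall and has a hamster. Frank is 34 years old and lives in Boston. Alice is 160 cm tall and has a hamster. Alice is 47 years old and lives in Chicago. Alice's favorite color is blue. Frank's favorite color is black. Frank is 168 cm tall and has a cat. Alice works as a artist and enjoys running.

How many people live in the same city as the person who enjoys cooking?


Person with hobby cooking is Olive, city Atlanta. Count = 1

1


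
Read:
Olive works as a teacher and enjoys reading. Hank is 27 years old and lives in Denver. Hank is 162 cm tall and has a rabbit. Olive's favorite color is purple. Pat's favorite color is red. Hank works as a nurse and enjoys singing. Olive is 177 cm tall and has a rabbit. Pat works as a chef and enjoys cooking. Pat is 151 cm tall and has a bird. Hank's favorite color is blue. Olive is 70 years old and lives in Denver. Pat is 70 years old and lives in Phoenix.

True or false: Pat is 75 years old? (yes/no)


Pat is actually 70. no

no


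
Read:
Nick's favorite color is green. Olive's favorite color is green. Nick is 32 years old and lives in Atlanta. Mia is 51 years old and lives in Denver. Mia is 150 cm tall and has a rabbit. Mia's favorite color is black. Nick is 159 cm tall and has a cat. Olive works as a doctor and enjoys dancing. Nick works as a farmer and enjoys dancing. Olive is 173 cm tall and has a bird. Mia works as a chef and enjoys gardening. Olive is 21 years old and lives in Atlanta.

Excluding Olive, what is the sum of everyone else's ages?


Sum (excluding Olive): 83

83


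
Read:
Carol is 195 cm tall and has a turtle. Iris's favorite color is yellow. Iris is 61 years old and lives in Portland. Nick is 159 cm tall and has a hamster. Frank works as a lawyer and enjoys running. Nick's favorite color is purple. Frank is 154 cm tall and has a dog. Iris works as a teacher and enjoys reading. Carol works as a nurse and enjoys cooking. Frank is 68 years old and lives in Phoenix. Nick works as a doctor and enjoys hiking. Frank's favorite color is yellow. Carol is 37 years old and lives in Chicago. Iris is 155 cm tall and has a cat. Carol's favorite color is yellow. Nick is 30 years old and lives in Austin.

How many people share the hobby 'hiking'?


Count: 1

1


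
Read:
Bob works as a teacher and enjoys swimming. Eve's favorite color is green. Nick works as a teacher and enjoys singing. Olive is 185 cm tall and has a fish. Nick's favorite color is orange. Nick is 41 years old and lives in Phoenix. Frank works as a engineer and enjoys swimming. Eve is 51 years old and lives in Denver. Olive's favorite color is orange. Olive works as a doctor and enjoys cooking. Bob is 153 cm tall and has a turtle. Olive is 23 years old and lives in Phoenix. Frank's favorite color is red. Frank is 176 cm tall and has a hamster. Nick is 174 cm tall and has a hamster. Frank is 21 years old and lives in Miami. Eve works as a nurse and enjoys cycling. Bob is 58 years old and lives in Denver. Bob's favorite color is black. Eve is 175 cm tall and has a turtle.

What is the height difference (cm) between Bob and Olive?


|153 - 185| = 32

32


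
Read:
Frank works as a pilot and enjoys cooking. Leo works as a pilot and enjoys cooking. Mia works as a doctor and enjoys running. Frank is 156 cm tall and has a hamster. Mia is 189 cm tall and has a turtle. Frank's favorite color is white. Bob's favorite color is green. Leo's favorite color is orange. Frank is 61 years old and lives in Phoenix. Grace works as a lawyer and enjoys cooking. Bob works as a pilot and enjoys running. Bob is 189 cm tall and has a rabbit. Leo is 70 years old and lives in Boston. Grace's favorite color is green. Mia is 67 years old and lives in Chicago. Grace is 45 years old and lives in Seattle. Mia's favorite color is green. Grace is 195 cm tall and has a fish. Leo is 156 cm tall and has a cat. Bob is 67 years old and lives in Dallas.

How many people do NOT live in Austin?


Not in Austin: 5

5


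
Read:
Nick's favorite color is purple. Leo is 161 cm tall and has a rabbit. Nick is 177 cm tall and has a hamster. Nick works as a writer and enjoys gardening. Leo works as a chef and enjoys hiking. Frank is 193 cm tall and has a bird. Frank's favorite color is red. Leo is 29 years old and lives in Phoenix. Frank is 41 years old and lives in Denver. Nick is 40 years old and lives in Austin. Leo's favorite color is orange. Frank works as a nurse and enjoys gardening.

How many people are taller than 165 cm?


Taller than 165: 2

2


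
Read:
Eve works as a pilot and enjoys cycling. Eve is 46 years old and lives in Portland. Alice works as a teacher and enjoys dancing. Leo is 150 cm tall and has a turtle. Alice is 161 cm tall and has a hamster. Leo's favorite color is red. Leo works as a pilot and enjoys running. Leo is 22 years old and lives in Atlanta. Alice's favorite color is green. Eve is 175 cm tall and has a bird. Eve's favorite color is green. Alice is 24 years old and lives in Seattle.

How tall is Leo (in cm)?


Leo is 150 cm tall

150


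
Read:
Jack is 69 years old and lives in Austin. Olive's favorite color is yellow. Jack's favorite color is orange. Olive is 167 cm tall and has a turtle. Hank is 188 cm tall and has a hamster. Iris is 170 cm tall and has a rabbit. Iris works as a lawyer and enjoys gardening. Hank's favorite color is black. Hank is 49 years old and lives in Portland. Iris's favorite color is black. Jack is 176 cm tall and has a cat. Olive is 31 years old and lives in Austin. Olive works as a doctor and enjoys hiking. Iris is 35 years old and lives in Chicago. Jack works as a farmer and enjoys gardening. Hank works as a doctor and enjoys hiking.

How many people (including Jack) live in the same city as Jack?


Jack lives in Austin. Count = 2

2


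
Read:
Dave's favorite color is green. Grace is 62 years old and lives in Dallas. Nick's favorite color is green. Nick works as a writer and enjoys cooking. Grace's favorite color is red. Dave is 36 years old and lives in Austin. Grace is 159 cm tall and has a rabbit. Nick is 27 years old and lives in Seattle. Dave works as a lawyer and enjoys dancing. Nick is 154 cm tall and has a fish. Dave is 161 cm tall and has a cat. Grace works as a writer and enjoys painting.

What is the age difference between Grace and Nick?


|62 - 27| = 35

35


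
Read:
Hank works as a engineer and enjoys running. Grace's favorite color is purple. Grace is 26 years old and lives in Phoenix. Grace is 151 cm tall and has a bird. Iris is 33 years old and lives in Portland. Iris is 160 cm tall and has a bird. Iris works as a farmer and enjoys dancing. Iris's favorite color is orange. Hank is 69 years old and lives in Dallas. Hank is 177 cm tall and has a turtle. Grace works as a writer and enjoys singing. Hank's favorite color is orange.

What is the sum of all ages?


33+69+26 = 128

128


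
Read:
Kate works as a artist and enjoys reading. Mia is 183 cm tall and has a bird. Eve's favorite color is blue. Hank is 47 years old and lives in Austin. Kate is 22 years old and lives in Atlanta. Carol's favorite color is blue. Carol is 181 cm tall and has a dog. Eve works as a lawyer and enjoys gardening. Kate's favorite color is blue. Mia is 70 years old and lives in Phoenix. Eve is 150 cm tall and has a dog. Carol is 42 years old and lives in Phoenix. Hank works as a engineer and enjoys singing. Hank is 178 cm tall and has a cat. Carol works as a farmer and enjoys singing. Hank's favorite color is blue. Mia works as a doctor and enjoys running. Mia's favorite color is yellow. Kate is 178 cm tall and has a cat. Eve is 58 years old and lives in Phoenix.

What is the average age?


Sum=239, n=5, avg=47.8

47.8


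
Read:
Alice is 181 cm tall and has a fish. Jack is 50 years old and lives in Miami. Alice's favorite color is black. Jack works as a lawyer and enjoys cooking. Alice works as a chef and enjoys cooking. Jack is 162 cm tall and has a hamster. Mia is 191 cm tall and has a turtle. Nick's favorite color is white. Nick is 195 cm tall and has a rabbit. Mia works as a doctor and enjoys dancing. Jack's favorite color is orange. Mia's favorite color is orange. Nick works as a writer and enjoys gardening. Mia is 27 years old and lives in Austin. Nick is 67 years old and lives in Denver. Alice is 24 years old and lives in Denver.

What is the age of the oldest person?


Oldest: Nick at 67

67


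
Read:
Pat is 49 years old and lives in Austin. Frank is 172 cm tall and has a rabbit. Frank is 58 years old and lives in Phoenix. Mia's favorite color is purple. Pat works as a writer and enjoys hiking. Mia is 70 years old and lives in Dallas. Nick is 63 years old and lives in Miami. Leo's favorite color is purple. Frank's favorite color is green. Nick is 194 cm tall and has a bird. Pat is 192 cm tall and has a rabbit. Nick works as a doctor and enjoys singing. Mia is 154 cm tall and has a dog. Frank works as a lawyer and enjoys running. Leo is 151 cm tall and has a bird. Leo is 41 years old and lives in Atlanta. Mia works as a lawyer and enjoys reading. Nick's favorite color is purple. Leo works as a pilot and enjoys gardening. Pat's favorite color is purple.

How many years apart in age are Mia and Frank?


70 vs 58, diff = 12

12


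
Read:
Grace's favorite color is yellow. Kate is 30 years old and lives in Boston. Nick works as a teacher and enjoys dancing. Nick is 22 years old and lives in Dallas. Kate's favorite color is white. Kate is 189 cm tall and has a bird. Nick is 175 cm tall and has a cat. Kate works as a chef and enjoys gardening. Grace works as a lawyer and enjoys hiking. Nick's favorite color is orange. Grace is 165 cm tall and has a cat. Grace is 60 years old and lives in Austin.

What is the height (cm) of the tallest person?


Tallest: Kate at 189 cm

189


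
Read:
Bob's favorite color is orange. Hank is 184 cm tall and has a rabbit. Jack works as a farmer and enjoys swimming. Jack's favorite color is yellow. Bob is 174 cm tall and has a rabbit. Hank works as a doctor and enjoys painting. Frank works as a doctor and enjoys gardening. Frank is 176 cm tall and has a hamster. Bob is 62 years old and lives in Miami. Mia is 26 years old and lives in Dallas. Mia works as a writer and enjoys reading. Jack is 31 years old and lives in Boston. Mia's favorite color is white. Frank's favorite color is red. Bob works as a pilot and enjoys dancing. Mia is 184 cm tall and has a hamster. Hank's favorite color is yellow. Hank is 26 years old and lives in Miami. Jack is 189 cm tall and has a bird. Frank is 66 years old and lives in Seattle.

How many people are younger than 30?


Filter: 2

2


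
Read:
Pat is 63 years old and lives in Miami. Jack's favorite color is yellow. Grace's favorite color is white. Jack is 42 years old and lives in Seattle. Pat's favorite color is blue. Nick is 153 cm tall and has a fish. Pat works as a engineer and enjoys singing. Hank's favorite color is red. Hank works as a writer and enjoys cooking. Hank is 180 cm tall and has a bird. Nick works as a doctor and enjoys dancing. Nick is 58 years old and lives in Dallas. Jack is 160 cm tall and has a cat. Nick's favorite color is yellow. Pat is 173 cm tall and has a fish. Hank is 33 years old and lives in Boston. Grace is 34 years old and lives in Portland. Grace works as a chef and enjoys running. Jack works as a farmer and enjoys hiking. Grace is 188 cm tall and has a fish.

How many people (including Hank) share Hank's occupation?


Hank is a writer. Count = 1

1


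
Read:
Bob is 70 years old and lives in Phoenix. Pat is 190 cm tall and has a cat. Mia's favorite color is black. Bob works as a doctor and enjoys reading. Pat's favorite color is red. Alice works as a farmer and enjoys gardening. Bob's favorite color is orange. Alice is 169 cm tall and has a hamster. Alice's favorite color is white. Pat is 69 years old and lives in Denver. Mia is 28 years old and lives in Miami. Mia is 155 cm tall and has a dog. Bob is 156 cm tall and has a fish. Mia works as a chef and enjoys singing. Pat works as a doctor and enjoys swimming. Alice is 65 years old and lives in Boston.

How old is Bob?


Bob is 70 years old

70


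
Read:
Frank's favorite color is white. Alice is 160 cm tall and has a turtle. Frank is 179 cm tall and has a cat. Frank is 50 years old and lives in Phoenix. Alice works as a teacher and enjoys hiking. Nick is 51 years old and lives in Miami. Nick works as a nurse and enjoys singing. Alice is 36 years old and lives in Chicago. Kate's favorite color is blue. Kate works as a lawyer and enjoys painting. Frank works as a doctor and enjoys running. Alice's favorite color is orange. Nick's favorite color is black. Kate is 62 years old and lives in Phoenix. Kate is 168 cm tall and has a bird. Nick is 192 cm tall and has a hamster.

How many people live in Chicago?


Count in Chicago: 1

1


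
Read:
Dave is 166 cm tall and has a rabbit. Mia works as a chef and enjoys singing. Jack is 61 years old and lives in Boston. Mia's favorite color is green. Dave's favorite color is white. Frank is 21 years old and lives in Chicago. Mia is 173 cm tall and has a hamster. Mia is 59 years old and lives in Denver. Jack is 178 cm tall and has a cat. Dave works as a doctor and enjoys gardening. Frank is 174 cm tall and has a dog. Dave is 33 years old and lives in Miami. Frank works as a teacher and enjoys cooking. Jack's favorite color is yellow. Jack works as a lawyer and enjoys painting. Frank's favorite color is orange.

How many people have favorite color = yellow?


Count: 1

1


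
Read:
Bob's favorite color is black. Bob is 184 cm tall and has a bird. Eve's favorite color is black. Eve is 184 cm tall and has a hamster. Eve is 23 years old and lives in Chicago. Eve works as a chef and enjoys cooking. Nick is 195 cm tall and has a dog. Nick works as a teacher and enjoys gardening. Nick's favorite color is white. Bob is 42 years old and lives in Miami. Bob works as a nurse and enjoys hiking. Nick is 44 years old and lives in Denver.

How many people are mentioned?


People: Eve, Nick, Bob. Count = 3

3


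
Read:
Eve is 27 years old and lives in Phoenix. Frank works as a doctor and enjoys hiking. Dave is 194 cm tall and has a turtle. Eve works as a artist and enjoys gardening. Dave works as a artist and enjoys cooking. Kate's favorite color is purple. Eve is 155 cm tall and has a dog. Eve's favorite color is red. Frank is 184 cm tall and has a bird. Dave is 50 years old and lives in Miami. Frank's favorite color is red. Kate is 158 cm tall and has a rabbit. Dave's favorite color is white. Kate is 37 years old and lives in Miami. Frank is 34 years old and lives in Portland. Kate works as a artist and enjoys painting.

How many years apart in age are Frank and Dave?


34 vs 50, diff = 16

16


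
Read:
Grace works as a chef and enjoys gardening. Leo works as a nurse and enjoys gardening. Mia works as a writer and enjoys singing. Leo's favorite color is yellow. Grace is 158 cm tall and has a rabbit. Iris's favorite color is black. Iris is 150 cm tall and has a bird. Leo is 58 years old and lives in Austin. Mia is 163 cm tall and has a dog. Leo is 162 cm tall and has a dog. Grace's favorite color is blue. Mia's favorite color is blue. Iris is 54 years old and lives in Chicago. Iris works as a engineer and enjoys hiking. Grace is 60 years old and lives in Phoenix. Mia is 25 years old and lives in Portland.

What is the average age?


Sum=197, n=4, avg=49.25

49.25


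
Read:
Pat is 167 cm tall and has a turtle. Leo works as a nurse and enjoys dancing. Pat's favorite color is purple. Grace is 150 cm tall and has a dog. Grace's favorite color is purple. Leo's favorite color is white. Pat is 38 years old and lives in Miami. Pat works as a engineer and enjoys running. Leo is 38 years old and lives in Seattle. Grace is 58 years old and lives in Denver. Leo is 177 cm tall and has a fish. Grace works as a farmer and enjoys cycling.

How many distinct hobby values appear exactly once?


Unique hobby values: 3

3


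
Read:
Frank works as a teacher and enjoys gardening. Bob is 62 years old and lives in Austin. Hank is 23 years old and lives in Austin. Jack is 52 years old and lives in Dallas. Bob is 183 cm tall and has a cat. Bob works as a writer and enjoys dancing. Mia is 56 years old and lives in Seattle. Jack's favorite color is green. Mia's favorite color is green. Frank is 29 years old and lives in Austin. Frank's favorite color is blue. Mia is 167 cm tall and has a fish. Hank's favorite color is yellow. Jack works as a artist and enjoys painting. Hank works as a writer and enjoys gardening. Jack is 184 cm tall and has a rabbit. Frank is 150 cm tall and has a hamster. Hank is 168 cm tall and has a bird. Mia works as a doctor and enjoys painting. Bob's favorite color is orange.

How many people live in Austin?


Count in Austin: 3

3


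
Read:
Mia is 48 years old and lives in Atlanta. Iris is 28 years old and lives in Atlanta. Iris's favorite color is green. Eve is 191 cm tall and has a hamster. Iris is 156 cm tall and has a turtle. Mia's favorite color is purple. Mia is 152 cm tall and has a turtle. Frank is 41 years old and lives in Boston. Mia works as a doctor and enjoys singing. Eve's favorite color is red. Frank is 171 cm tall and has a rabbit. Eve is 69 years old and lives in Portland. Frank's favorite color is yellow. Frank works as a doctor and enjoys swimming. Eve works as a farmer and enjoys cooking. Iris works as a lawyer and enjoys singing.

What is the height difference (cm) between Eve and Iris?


|191 - 156| = 35

35


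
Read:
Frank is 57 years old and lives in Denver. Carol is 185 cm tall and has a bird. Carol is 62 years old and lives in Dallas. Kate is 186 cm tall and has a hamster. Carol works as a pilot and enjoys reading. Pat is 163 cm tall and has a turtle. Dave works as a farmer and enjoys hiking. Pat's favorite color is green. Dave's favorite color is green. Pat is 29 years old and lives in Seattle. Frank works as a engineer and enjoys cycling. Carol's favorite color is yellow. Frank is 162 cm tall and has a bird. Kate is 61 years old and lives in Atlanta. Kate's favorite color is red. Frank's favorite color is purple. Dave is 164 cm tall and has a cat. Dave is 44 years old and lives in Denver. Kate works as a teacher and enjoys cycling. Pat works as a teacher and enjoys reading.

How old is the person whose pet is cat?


Person with pet=cat is Dave, age 44

44


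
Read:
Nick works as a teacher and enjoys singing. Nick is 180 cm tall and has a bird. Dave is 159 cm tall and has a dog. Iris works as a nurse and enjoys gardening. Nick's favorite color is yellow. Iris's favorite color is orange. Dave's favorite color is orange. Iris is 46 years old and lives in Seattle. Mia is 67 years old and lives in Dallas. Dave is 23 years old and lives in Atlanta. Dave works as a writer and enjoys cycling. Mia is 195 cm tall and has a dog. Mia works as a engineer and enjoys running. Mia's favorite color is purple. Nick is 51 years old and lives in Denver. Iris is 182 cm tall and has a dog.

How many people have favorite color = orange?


Count: 2

2


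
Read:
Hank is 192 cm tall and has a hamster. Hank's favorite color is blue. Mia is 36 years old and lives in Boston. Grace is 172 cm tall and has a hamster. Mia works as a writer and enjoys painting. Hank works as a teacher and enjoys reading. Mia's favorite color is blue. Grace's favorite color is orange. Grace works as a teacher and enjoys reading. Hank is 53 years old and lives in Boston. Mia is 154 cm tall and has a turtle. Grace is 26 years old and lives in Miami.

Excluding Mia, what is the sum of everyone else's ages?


Sum (excluding Mia): 79

79


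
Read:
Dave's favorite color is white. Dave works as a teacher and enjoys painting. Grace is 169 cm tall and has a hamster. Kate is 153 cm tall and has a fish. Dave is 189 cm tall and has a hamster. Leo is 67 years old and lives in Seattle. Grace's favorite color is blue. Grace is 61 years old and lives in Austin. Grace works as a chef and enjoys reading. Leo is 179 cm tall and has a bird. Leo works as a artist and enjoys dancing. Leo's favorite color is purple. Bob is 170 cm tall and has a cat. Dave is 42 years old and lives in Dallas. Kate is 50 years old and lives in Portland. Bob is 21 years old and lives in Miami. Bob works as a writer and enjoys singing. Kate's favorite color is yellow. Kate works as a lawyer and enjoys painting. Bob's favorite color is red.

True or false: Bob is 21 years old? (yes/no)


Bob is actually 21. yes

yes


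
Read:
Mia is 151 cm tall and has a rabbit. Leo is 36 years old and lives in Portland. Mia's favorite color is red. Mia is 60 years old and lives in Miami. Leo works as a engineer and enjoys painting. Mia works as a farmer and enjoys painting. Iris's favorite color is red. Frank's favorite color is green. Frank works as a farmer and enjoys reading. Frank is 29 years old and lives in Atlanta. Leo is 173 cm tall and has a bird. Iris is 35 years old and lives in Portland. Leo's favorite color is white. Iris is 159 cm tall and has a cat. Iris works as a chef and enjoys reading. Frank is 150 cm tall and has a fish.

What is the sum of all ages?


29+36+35+60 = 160

160


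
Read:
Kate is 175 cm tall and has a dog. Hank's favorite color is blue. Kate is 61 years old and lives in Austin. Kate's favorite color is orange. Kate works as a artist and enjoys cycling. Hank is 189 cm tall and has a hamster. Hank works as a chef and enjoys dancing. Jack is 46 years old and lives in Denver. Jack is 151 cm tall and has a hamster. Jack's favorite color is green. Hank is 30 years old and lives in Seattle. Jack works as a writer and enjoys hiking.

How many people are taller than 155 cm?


Taller than 155: 2

2


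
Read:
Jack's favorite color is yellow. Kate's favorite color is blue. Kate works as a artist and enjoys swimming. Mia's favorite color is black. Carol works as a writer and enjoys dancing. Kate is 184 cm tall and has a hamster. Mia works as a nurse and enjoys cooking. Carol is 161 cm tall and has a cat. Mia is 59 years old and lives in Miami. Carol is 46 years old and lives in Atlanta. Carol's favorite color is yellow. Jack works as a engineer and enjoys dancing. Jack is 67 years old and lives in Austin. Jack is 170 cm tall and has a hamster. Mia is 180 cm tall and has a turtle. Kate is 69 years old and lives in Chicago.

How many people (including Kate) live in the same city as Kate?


Kate lives in Chicago. Count = 1

1
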